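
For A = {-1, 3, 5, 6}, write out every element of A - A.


A - A = {a - a' : a, a' ∈ A}.
Compute a - a' for each ordered pair (a, a'):
a = -1: -1--1=0, -1-3=-4, -1-5=-6, -1-6=-7
a = 3: 3--1=4, 3-3=0, 3-5=-2, 3-6=-3
a = 5: 5--1=6, 5-3=2, 5-5=0, 5-6=-1
a = 6: 6--1=7, 6-3=3, 6-5=1, 6-6=0
Collecting distinct values (and noting 0 appears from a-a):
A - A = {-7, -6, -4, -3, -2, -1, 0, 1, 2, 3, 4, 6, 7}
|A - A| = 13

A - A = {-7, -6, -4, -3, -2, -1, 0, 1, 2, 3, 4, 6, 7}


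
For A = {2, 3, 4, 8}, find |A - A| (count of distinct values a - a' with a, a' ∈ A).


A - A = {a - a' : a, a' ∈ A}; |A| = 4.
Bounds: 2|A|-1 ≤ |A - A| ≤ |A|² - |A| + 1, i.e. 7 ≤ |A - A| ≤ 13.
Note: 0 ∈ A - A always (from a - a). The set is symmetric: if d ∈ A - A then -d ∈ A - A.
Enumerate nonzero differences d = a - a' with a > a' (then include -d):
Positive differences: {1, 2, 4, 5, 6}
Full difference set: {0} ∪ (positive diffs) ∪ (negative diffs).
|A - A| = 1 + 2·5 = 11 (matches direct enumeration: 11).

|A - A| = 11


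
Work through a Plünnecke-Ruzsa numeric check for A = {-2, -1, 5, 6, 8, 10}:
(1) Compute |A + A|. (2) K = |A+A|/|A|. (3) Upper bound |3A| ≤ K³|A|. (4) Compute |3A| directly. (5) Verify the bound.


|A| = 6.
Step 1: Compute A + A by enumerating all 36 pairs.
A + A = {-4, -3, -2, 3, 4, 5, 6, 7, 8, 9, 10, 11, 12, 13, 14, 15, 16, 18, 20}, so |A + A| = 19.
Step 2: Doubling constant K = |A + A|/|A| = 19/6 = 19/6 ≈ 3.1667.
Step 3: Plünnecke-Ruzsa gives |3A| ≤ K³·|A| = (3.1667)³ · 6 ≈ 190.5278.
Step 4: Compute 3A = A + A + A directly by enumerating all triples (a,b,c) ∈ A³; |3A| = 32.
Step 5: Check 32 ≤ 190.5278? Yes ✓.

K = 19/6, Plünnecke-Ruzsa bound K³|A| ≈ 190.5278, |3A| = 32, inequality holds.


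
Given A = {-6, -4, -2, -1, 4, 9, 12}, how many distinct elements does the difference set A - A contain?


A - A = {a - a' : a, a' ∈ A}; |A| = 7.
Bounds: 2|A|-1 ≤ |A - A| ≤ |A|² - |A| + 1, i.e. 13 ≤ |A - A| ≤ 43.
Note: 0 ∈ A - A always (from a - a). The set is symmetric: if d ∈ A - A then -d ∈ A - A.
Enumerate nonzero differences d = a - a' with a > a' (then include -d):
Positive differences: {1, 2, 3, 4, 5, 6, 8, 10, 11, 13, 14, 15, 16, 18}
Full difference set: {0} ∪ (positive diffs) ∪ (negative diffs).
|A - A| = 1 + 2·14 = 29 (matches direct enumeration: 29).

|A - A| = 29


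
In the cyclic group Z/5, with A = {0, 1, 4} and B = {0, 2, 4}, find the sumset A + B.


Work in Z/5Z: reduce every sum a + b modulo 5.
Enumerate all 9 pairs:
a = 0: 0+0=0, 0+2=2, 0+4=4
a = 1: 1+0=1, 1+2=3, 1+4=0
a = 4: 4+0=4, 4+2=1, 4+4=3
Distinct residues collected: {0, 1, 2, 3, 4}
|A + B| = 5 (out of 5 total residues).

A + B = {0, 1, 2, 3, 4}


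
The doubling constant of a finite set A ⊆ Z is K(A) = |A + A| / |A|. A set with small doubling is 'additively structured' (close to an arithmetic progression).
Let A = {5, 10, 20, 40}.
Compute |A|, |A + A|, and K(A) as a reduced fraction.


|A| = 4.
Compute A + A by enumerating all 16 pairs.
A + A = {10, 15, 20, 25, 30, 40, 45, 50, 60, 80}, so |A + A| = 10.
K = |A + A| / |A| = 10/4 = 5/2 ≈ 2.5000.
Reference: AP of size 4 gives K = 7/4 ≈ 1.7500; a fully generic set of size 4 gives K ≈ 2.5000.

|A| = 4, |A + A| = 10, K = 10/4 = 5/2.


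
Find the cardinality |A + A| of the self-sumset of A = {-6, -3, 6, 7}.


A + A = {a + a' : a, a' ∈ A}; |A| = 4.
General bounds: 2|A| - 1 ≤ |A + A| ≤ |A|(|A|+1)/2, i.e. 7 ≤ |A + A| ≤ 10.
Lower bound 2|A|-1 is attained iff A is an arithmetic progression.
Enumerate sums a + a' for a ≤ a' (symmetric, so this suffices):
a = -6: -6+-6=-12, -6+-3=-9, -6+6=0, -6+7=1
a = -3: -3+-3=-6, -3+6=3, -3+7=4
a = 6: 6+6=12, 6+7=13
a = 7: 7+7=14
Distinct sums: {-12, -9, -6, 0, 1, 3, 4, 12, 13, 14}
|A + A| = 10

|A + A| = 10


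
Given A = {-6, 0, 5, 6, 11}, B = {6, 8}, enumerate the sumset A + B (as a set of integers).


A + B = {a + b : a ∈ A, b ∈ B}.
Enumerate all |A|·|B| = 5·2 = 10 pairs (a, b) and collect distinct sums.
a = -6: -6+6=0, -6+8=2
a = 0: 0+6=6, 0+8=8
a = 5: 5+6=11, 5+8=13
a = 6: 6+6=12, 6+8=14
a = 11: 11+6=17, 11+8=19
Collecting distinct sums: A + B = {0, 2, 6, 8, 11, 12, 13, 14, 17, 19}
|A + B| = 10

A + B = {0, 2, 6, 8, 11, 12, 13, 14, 17, 19}


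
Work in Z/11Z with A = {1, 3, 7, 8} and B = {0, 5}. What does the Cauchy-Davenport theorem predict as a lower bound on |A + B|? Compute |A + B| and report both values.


Cauchy-Davenport: |A + B| ≥ min(p, |A| + |B| - 1) for A, B nonempty in Z/pZ.
|A| = 4, |B| = 2, p = 11.
CD lower bound = min(11, 4 + 2 - 1) = min(11, 5) = 5.
Compute A + B mod 11 directly:
a = 1: 1+0=1, 1+5=6
a = 3: 3+0=3, 3+5=8
a = 7: 7+0=7, 7+5=1
a = 8: 8+0=8, 8+5=2
A + B = {1, 2, 3, 6, 7, 8}, so |A + B| = 6.
Verify: 6 ≥ 5? Yes ✓.

CD lower bound = 5, actual |A + B| = 6.


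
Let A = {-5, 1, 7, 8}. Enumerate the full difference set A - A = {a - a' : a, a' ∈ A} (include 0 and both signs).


A - A = {a - a' : a, a' ∈ A}.
Compute a - a' for each ordered pair (a, a'):
a = -5: -5--5=0, -5-1=-6, -5-7=-12, -5-8=-13
a = 1: 1--5=6, 1-1=0, 1-7=-6, 1-8=-7
a = 7: 7--5=12, 7-1=6, 7-7=0, 7-8=-1
a = 8: 8--5=13, 8-1=7, 8-7=1, 8-8=0
Collecting distinct values (and noting 0 appears from a-a):
A - A = {-13, -12, -7, -6, -1, 0, 1, 6, 7, 12, 13}
|A - A| = 11

A - A = {-13, -12, -7, -6, -1, 0, 1, 6, 7, 12, 13}


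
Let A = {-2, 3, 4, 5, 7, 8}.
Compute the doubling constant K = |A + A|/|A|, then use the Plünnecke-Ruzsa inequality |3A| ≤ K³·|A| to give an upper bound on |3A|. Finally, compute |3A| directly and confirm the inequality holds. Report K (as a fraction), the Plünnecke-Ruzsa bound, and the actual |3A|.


|A| = 6.
Step 1: Compute A + A by enumerating all 36 pairs.
A + A = {-4, 1, 2, 3, 5, 6, 7, 8, 9, 10, 11, 12, 13, 14, 15, 16}, so |A + A| = 16.
Step 2: Doubling constant K = |A + A|/|A| = 16/6 = 16/6 ≈ 2.6667.
Step 3: Plünnecke-Ruzsa gives |3A| ≤ K³·|A| = (2.6667)³ · 6 ≈ 113.7778.
Step 4: Compute 3A = A + A + A directly by enumerating all triples (a,b,c) ∈ A³; |3A| = 26.
Step 5: Check 26 ≤ 113.7778? Yes ✓.

K = 16/6, Plünnecke-Ruzsa bound K³|A| ≈ 113.7778, |3A| = 26, inequality holds.


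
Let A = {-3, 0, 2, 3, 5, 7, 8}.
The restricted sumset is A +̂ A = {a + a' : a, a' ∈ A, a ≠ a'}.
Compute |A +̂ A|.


Restricted sumset: A +̂ A = {a + a' : a ∈ A, a' ∈ A, a ≠ a'}.
Equivalently, take A + A and drop any sum 2a that is achievable ONLY as a + a for a ∈ A (i.e. sums representable only with equal summands).
Enumerate pairs (a, a') with a < a' (symmetric, so each unordered pair gives one sum; this covers all a ≠ a'):
  -3 + 0 = -3
  -3 + 2 = -1
  -3 + 3 = 0
  -3 + 5 = 2
  -3 + 7 = 4
  -3 + 8 = 5
  0 + 2 = 2
  0 + 3 = 3
  0 + 5 = 5
  0 + 7 = 7
  0 + 8 = 8
  2 + 3 = 5
  2 + 5 = 7
  2 + 7 = 9
  2 + 8 = 10
  3 + 5 = 8
  3 + 7 = 10
  3 + 8 = 11
  5 + 7 = 12
  5 + 8 = 13
  7 + 8 = 15
Collected distinct sums: {-3, -1, 0, 2, 3, 4, 5, 7, 8, 9, 10, 11, 12, 13, 15}
|A +̂ A| = 15
(Reference bound: |A +̂ A| ≥ 2|A| - 3 for |A| ≥ 2, with |A| = 7 giving ≥ 11.)

|A +̂ A| = 15


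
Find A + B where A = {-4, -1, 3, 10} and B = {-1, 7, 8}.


A + B = {a + b : a ∈ A, b ∈ B}.
Enumerate all |A|·|B| = 4·3 = 12 pairs (a, b) and collect distinct sums.
a = -4: -4+-1=-5, -4+7=3, -4+8=4
a = -1: -1+-1=-2, -1+7=6, -1+8=7
a = 3: 3+-1=2, 3+7=10, 3+8=11
a = 10: 10+-1=9, 10+7=17, 10+8=18
Collecting distinct sums: A + B = {-5, -2, 2, 3, 4, 6, 7, 9, 10, 11, 17, 18}
|A + B| = 12

A + B = {-5, -2, 2, 3, 4, 6, 7, 9, 10, 11, 17, 18}


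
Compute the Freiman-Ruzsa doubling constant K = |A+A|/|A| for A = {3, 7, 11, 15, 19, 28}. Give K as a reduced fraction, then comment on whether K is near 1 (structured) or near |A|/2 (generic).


|A| = 6.
Compute A + A by enumerating all 36 pairs.
A + A = {6, 10, 14, 18, 22, 26, 30, 31, 34, 35, 38, 39, 43, 47, 56}, so |A + A| = 15.
K = |A + A| / |A| = 15/6 = 5/2 ≈ 2.5000.
Reference: AP of size 6 gives K = 11/6 ≈ 1.8333; a fully generic set of size 6 gives K ≈ 3.5000.

|A| = 6, |A + A| = 15, K = 15/6 = 5/2.


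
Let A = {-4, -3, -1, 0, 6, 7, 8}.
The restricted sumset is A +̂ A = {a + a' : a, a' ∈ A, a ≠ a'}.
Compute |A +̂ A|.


Restricted sumset: A +̂ A = {a + a' : a ∈ A, a' ∈ A, a ≠ a'}.
Equivalently, take A + A and drop any sum 2a that is achievable ONLY as a + a for a ∈ A (i.e. sums representable only with equal summands).
Enumerate pairs (a, a') with a < a' (symmetric, so each unordered pair gives one sum; this covers all a ≠ a'):
  -4 + -3 = -7
  -4 + -1 = -5
  -4 + 0 = -4
  -4 + 6 = 2
  -4 + 7 = 3
  -4 + 8 = 4
  -3 + -1 = -4
  -3 + 0 = -3
  -3 + 6 = 3
  -3 + 7 = 4
  -3 + 8 = 5
  -1 + 0 = -1
  -1 + 6 = 5
  -1 + 7 = 6
  -1 + 8 = 7
  0 + 6 = 6
  0 + 7 = 7
  0 + 8 = 8
  6 + 7 = 13
  6 + 8 = 14
  7 + 8 = 15
Collected distinct sums: {-7, -5, -4, -3, -1, 2, 3, 4, 5, 6, 7, 8, 13, 14, 15}
|A +̂ A| = 15
(Reference bound: |A +̂ A| ≥ 2|A| - 3 for |A| ≥ 2, with |A| = 7 giving ≥ 11.)

|A +̂ A| = 15


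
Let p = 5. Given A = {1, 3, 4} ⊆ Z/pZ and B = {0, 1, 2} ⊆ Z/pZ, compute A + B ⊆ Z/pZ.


Work in Z/5Z: reduce every sum a + b modulo 5.
Enumerate all 9 pairs:
a = 1: 1+0=1, 1+1=2, 1+2=3
a = 3: 3+0=3, 3+1=4, 3+2=0
a = 4: 4+0=4, 4+1=0, 4+2=1
Distinct residues collected: {0, 1, 2, 3, 4}
|A + B| = 5 (out of 5 total residues).

A + B = {0, 1, 2, 3, 4}


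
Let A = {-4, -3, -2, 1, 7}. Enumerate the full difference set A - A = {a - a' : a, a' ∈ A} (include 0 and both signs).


A - A = {a - a' : a, a' ∈ A}.
Compute a - a' for each ordered pair (a, a'):
a = -4: -4--4=0, -4--3=-1, -4--2=-2, -4-1=-5, -4-7=-11
a = -3: -3--4=1, -3--3=0, -3--2=-1, -3-1=-4, -3-7=-10
a = -2: -2--4=2, -2--3=1, -2--2=0, -2-1=-3, -2-7=-9
a = 1: 1--4=5, 1--3=4, 1--2=3, 1-1=0, 1-7=-6
a = 7: 7--4=11, 7--3=10, 7--2=9, 7-1=6, 7-7=0
Collecting distinct values (and noting 0 appears from a-a):
A - A = {-11, -10, -9, -6, -5, -4, -3, -2, -1, 0, 1, 2, 3, 4, 5, 6, 9, 10, 11}
|A - A| = 19

A - A = {-11, -10, -9, -6, -5, -4, -3, -2, -1, 0, 1, 2, 3, 4, 5, 6, 9, 10, 11}


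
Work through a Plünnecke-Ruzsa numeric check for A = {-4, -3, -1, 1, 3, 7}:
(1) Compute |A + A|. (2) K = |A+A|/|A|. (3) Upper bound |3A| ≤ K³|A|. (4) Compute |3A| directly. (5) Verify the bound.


|A| = 6.
Step 1: Compute A + A by enumerating all 36 pairs.
A + A = {-8, -7, -6, -5, -4, -3, -2, -1, 0, 2, 3, 4, 6, 8, 10, 14}, so |A + A| = 16.
Step 2: Doubling constant K = |A + A|/|A| = 16/6 = 16/6 ≈ 2.6667.
Step 3: Plünnecke-Ruzsa gives |3A| ≤ K³·|A| = (2.6667)³ · 6 ≈ 113.7778.
Step 4: Compute 3A = A + A + A directly by enumerating all triples (a,b,c) ∈ A³; |3A| = 27.
Step 5: Check 27 ≤ 113.7778? Yes ✓.

K = 16/6, Plünnecke-Ruzsa bound K³|A| ≈ 113.7778, |3A| = 27, inequality holds.


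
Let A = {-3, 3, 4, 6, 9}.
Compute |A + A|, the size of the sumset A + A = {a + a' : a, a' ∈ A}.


A + A = {a + a' : a, a' ∈ A}; |A| = 5.
General bounds: 2|A| - 1 ≤ |A + A| ≤ |A|(|A|+1)/2, i.e. 9 ≤ |A + A| ≤ 15.
Lower bound 2|A|-1 is attained iff A is an arithmetic progression.
Enumerate sums a + a' for a ≤ a' (symmetric, so this suffices):
a = -3: -3+-3=-6, -3+3=0, -3+4=1, -3+6=3, -3+9=6
a = 3: 3+3=6, 3+4=7, 3+6=9, 3+9=12
a = 4: 4+4=8, 4+6=10, 4+9=13
a = 6: 6+6=12, 6+9=15
a = 9: 9+9=18
Distinct sums: {-6, 0, 1, 3, 6, 7, 8, 9, 10, 12, 13, 15, 18}
|A + A| = 13

|A + A| = 13


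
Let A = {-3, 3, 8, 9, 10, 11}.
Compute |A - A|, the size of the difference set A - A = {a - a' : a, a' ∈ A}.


A - A = {a - a' : a, a' ∈ A}; |A| = 6.
Bounds: 2|A|-1 ≤ |A - A| ≤ |A|² - |A| + 1, i.e. 11 ≤ |A - A| ≤ 31.
Note: 0 ∈ A - A always (from a - a). The set is symmetric: if d ∈ A - A then -d ∈ A - A.
Enumerate nonzero differences d = a - a' with a > a' (then include -d):
Positive differences: {1, 2, 3, 5, 6, 7, 8, 11, 12, 13, 14}
Full difference set: {0} ∪ (positive diffs) ∪ (negative diffs).
|A - A| = 1 + 2·11 = 23 (matches direct enumeration: 23).

|A - A| = 23


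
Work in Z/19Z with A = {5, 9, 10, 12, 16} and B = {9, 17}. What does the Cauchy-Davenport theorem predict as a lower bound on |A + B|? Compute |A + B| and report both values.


Cauchy-Davenport: |A + B| ≥ min(p, |A| + |B| - 1) for A, B nonempty in Z/pZ.
|A| = 5, |B| = 2, p = 19.
CD lower bound = min(19, 5 + 2 - 1) = min(19, 6) = 6.
Compute A + B mod 19 directly:
a = 5: 5+9=14, 5+17=3
a = 9: 9+9=18, 9+17=7
a = 10: 10+9=0, 10+17=8
a = 12: 12+9=2, 12+17=10
a = 16: 16+9=6, 16+17=14
A + B = {0, 2, 3, 6, 7, 8, 10, 14, 18}, so |A + B| = 9.
Verify: 9 ≥ 6? Yes ✓.

CD lower bound = 6, actual |A + B| = 9.


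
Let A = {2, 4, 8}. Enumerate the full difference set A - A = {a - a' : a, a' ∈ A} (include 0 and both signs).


A - A = {a - a' : a, a' ∈ A}.
Compute a - a' for each ordered pair (a, a'):
a = 2: 2-2=0, 2-4=-2, 2-8=-6
a = 4: 4-2=2, 4-4=0, 4-8=-4
a = 8: 8-2=6, 8-4=4, 8-8=0
Collecting distinct values (and noting 0 appears from a-a):
A - A = {-6, -4, -2, 0, 2, 4, 6}
|A - A| = 7

A - A = {-6, -4, -2, 0, 2, 4, 6}


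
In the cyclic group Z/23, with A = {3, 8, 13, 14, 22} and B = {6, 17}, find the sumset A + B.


Work in Z/23Z: reduce every sum a + b modulo 23.
Enumerate all 10 pairs:
a = 3: 3+6=9, 3+17=20
a = 8: 8+6=14, 8+17=2
a = 13: 13+6=19, 13+17=7
a = 14: 14+6=20, 14+17=8
a = 22: 22+6=5, 22+17=16
Distinct residues collected: {2, 5, 7, 8, 9, 14, 16, 19, 20}
|A + B| = 9 (out of 23 total residues).

A + B = {2, 5, 7, 8, 9, 14, 16, 19, 20}


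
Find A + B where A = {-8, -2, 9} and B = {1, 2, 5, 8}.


A + B = {a + b : a ∈ A, b ∈ B}.
Enumerate all |A|·|B| = 3·4 = 12 pairs (a, b) and collect distinct sums.
a = -8: -8+1=-7, -8+2=-6, -8+5=-3, -8+8=0
a = -2: -2+1=-1, -2+2=0, -2+5=3, -2+8=6
a = 9: 9+1=10, 9+2=11, 9+5=14, 9+8=17
Collecting distinct sums: A + B = {-7, -6, -3, -1, 0, 3, 6, 10, 11, 14, 17}
|A + B| = 11

A + B = {-7, -6, -3, -1, 0, 3, 6, 10, 11, 14, 17}


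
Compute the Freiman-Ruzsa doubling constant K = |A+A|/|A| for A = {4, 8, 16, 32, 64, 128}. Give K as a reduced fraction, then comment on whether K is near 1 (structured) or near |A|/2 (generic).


|A| = 6.
Compute A + A by enumerating all 36 pairs.
A + A = {8, 12, 16, 20, 24, 32, 36, 40, 48, 64, 68, 72, 80, 96, 128, 132, 136, 144, 160, 192, 256}, so |A + A| = 21.
K = |A + A| / |A| = 21/6 = 7/2 ≈ 3.5000.
Reference: AP of size 6 gives K = 11/6 ≈ 1.8333; a fully generic set of size 6 gives K ≈ 3.5000.

|A| = 6, |A + A| = 21, K = 21/6 = 7/2.


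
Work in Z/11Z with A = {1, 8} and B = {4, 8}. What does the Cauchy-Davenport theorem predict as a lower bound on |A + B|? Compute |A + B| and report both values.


Cauchy-Davenport: |A + B| ≥ min(p, |A| + |B| - 1) for A, B nonempty in Z/pZ.
|A| = 2, |B| = 2, p = 11.
CD lower bound = min(11, 2 + 2 - 1) = min(11, 3) = 3.
Compute A + B mod 11 directly:
a = 1: 1+4=5, 1+8=9
a = 8: 8+4=1, 8+8=5
A + B = {1, 5, 9}, so |A + B| = 3.
Verify: 3 ≥ 3? Yes ✓.

CD lower bound = 3, actual |A + B| = 3.


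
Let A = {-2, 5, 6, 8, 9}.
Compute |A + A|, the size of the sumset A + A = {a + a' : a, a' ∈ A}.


A + A = {a + a' : a, a' ∈ A}; |A| = 5.
General bounds: 2|A| - 1 ≤ |A + A| ≤ |A|(|A|+1)/2, i.e. 9 ≤ |A + A| ≤ 15.
Lower bound 2|A|-1 is attained iff A is an arithmetic progression.
Enumerate sums a + a' for a ≤ a' (symmetric, so this suffices):
a = -2: -2+-2=-4, -2+5=3, -2+6=4, -2+8=6, -2+9=7
a = 5: 5+5=10, 5+6=11, 5+8=13, 5+9=14
a = 6: 6+6=12, 6+8=14, 6+9=15
a = 8: 8+8=16, 8+9=17
a = 9: 9+9=18
Distinct sums: {-4, 3, 4, 6, 7, 10, 11, 12, 13, 14, 15, 16, 17, 18}
|A + A| = 14

|A + A| = 14


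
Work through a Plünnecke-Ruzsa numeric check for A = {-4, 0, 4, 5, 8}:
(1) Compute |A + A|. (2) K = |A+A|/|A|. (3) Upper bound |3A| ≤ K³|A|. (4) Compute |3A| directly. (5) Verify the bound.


|A| = 5.
Step 1: Compute A + A by enumerating all 25 pairs.
A + A = {-8, -4, 0, 1, 4, 5, 8, 9, 10, 12, 13, 16}, so |A + A| = 12.
Step 2: Doubling constant K = |A + A|/|A| = 12/5 = 12/5 ≈ 2.4000.
Step 3: Plünnecke-Ruzsa gives |3A| ≤ K³·|A| = (2.4000)³ · 5 ≈ 69.1200.
Step 4: Compute 3A = A + A + A directly by enumerating all triples (a,b,c) ∈ A³; |3A| = 22.
Step 5: Check 22 ≤ 69.1200? Yes ✓.

K = 12/5, Plünnecke-Ruzsa bound K³|A| ≈ 69.1200, |3A| = 22, inequality holds.


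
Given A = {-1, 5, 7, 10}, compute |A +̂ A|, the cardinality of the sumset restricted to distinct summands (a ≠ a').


Restricted sumset: A +̂ A = {a + a' : a ∈ A, a' ∈ A, a ≠ a'}.
Equivalently, take A + A and drop any sum 2a that is achievable ONLY as a + a for a ∈ A (i.e. sums representable only with equal summands).
Enumerate pairs (a, a') with a < a' (symmetric, so each unordered pair gives one sum; this covers all a ≠ a'):
  -1 + 5 = 4
  -1 + 7 = 6
  -1 + 10 = 9
  5 + 7 = 12
  5 + 10 = 15
  7 + 10 = 17
Collected distinct sums: {4, 6, 9, 12, 15, 17}
|A +̂ A| = 6
(Reference bound: |A +̂ A| ≥ 2|A| - 3 for |A| ≥ 2, with |A| = 4 giving ≥ 5.)

|A +̂ A| = 6


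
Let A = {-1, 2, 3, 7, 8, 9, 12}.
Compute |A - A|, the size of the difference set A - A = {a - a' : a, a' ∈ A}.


A - A = {a - a' : a, a' ∈ A}; |A| = 7.
Bounds: 2|A|-1 ≤ |A - A| ≤ |A|² - |A| + 1, i.e. 13 ≤ |A - A| ≤ 43.
Note: 0 ∈ A - A always (from a - a). The set is symmetric: if d ∈ A - A then -d ∈ A - A.
Enumerate nonzero differences d = a - a' with a > a' (then include -d):
Positive differences: {1, 2, 3, 4, 5, 6, 7, 8, 9, 10, 13}
Full difference set: {0} ∪ (positive diffs) ∪ (negative diffs).
|A - A| = 1 + 2·11 = 23 (matches direct enumeration: 23).

|A - A| = 23


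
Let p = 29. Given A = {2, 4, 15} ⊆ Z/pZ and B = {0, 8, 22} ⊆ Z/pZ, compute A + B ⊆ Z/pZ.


Work in Z/29Z: reduce every sum a + b modulo 29.
Enumerate all 9 pairs:
a = 2: 2+0=2, 2+8=10, 2+22=24
a = 4: 4+0=4, 4+8=12, 4+22=26
a = 15: 15+0=15, 15+8=23, 15+22=8
Distinct residues collected: {2, 4, 8, 10, 12, 15, 23, 24, 26}
|A + B| = 9 (out of 29 total residues).

A + B = {2, 4, 8, 10, 12, 15, 23, 24, 26}


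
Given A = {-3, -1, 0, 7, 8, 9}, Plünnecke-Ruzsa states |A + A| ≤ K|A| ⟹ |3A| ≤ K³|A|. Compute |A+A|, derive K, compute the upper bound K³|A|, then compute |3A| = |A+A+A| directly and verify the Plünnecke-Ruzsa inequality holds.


|A| = 6.
Step 1: Compute A + A by enumerating all 36 pairs.
A + A = {-6, -4, -3, -2, -1, 0, 4, 5, 6, 7, 8, 9, 14, 15, 16, 17, 18}, so |A + A| = 17.
Step 2: Doubling constant K = |A + A|/|A| = 17/6 = 17/6 ≈ 2.8333.
Step 3: Plünnecke-Ruzsa gives |3A| ≤ K³·|A| = (2.8333)³ · 6 ≈ 136.4722.
Step 4: Compute 3A = A + A + A directly by enumerating all triples (a,b,c) ∈ A³; |3A| = 33.
Step 5: Check 33 ≤ 136.4722? Yes ✓.

K = 17/6, Plünnecke-Ruzsa bound K³|A| ≈ 136.4722, |3A| = 33, inequality holds.


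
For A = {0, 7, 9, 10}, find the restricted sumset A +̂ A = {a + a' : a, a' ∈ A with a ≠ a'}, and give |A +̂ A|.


Restricted sumset: A +̂ A = {a + a' : a ∈ A, a' ∈ A, a ≠ a'}.
Equivalently, take A + A and drop any sum 2a that is achievable ONLY as a + a for a ∈ A (i.e. sums representable only with equal summands).
Enumerate pairs (a, a') with a < a' (symmetric, so each unordered pair gives one sum; this covers all a ≠ a'):
  0 + 7 = 7
  0 + 9 = 9
  0 + 10 = 10
  7 + 9 = 16
  7 + 10 = 17
  9 + 10 = 19
Collected distinct sums: {7, 9, 10, 16, 17, 19}
|A +̂ A| = 6
(Reference bound: |A +̂ A| ≥ 2|A| - 3 for |A| ≥ 2, with |A| = 4 giving ≥ 5.)

|A +̂ A| = 6


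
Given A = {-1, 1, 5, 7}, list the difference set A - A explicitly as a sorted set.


A - A = {a - a' : a, a' ∈ A}.
Compute a - a' for each ordered pair (a, a'):
a = -1: -1--1=0, -1-1=-2, -1-5=-6, -1-7=-8
a = 1: 1--1=2, 1-1=0, 1-5=-4, 1-7=-6
a = 5: 5--1=6, 5-1=4, 5-5=0, 5-7=-2
a = 7: 7--1=8, 7-1=6, 7-5=2, 7-7=0
Collecting distinct values (and noting 0 appears from a-a):
A - A = {-8, -6, -4, -2, 0, 2, 4, 6, 8}
|A - A| = 9

A - A = {-8, -6, -4, -2, 0, 2, 4, 6, 8}


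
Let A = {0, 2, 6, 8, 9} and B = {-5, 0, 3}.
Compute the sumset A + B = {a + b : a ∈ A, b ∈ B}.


A + B = {a + b : a ∈ A, b ∈ B}.
Enumerate all |A|·|B| = 5·3 = 15 pairs (a, b) and collect distinct sums.
a = 0: 0+-5=-5, 0+0=0, 0+3=3
a = 2: 2+-5=-3, 2+0=2, 2+3=5
a = 6: 6+-5=1, 6+0=6, 6+3=9
a = 8: 8+-5=3, 8+0=8, 8+3=11
a = 9: 9+-5=4, 9+0=9, 9+3=12
Collecting distinct sums: A + B = {-5, -3, 0, 1, 2, 3, 4, 5, 6, 8, 9, 11, 12}
|A + B| = 13

A + B = {-5, -3, 0, 1, 2, 3, 4, 5, 6, 8, 9, 11, 12}


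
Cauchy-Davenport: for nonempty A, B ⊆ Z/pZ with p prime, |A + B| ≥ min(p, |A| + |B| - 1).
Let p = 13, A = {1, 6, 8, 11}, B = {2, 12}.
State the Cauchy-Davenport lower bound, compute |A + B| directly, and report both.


Cauchy-Davenport: |A + B| ≥ min(p, |A| + |B| - 1) for A, B nonempty in Z/pZ.
|A| = 4, |B| = 2, p = 13.
CD lower bound = min(13, 4 + 2 - 1) = min(13, 5) = 5.
Compute A + B mod 13 directly:
a = 1: 1+2=3, 1+12=0
a = 6: 6+2=8, 6+12=5
a = 8: 8+2=10, 8+12=7
a = 11: 11+2=0, 11+12=10
A + B = {0, 3, 5, 7, 8, 10}, so |A + B| = 6.
Verify: 6 ≥ 5? Yes ✓.

CD lower bound = 5, actual |A + B| = 6.


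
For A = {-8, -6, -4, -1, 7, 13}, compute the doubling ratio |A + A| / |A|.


|A| = 6.
Compute A + A by enumerating all 36 pairs.
A + A = {-16, -14, -12, -10, -9, -8, -7, -5, -2, -1, 1, 3, 5, 6, 7, 9, 12, 14, 20, 26}, so |A + A| = 20.
K = |A + A| / |A| = 20/6 = 10/3 ≈ 3.3333.
Reference: AP of size 6 gives K = 11/6 ≈ 1.8333; a fully generic set of size 6 gives K ≈ 3.5000.

|A| = 6, |A + A| = 20, K = 20/6 = 10/3.


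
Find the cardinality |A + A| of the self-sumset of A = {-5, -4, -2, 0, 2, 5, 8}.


A + A = {a + a' : a, a' ∈ A}; |A| = 7.
General bounds: 2|A| - 1 ≤ |A + A| ≤ |A|(|A|+1)/2, i.e. 13 ≤ |A + A| ≤ 28.
Lower bound 2|A|-1 is attained iff A is an arithmetic progression.
Enumerate sums a + a' for a ≤ a' (symmetric, so this suffices):
a = -5: -5+-5=-10, -5+-4=-9, -5+-2=-7, -5+0=-5, -5+2=-3, -5+5=0, -5+8=3
a = -4: -4+-4=-8, -4+-2=-6, -4+0=-4, -4+2=-2, -4+5=1, -4+8=4
a = -2: -2+-2=-4, -2+0=-2, -2+2=0, -2+5=3, -2+8=6
a = 0: 0+0=0, 0+2=2, 0+5=5, 0+8=8
a = 2: 2+2=4, 2+5=7, 2+8=10
a = 5: 5+5=10, 5+8=13
a = 8: 8+8=16
Distinct sums: {-10, -9, -8, -7, -6, -5, -4, -3, -2, 0, 1, 2, 3, 4, 5, 6, 7, 8, 10, 13, 16}
|A + A| = 21

|A + A| = 21


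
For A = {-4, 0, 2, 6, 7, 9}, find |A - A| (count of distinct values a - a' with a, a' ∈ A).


A - A = {a - a' : a, a' ∈ A}; |A| = 6.
Bounds: 2|A|-1 ≤ |A - A| ≤ |A|² - |A| + 1, i.e. 11 ≤ |A - A| ≤ 31.
Note: 0 ∈ A - A always (from a - a). The set is symmetric: if d ∈ A - A then -d ∈ A - A.
Enumerate nonzero differences d = a - a' with a > a' (then include -d):
Positive differences: {1, 2, 3, 4, 5, 6, 7, 9, 10, 11, 13}
Full difference set: {0} ∪ (positive diffs) ∪ (negative diffs).
|A - A| = 1 + 2·11 = 23 (matches direct enumeration: 23).

|A - A| = 23


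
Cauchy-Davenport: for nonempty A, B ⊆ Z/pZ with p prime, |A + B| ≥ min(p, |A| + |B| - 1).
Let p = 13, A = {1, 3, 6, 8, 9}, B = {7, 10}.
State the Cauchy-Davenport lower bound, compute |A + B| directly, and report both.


Cauchy-Davenport: |A + B| ≥ min(p, |A| + |B| - 1) for A, B nonempty in Z/pZ.
|A| = 5, |B| = 2, p = 13.
CD lower bound = min(13, 5 + 2 - 1) = min(13, 6) = 6.
Compute A + B mod 13 directly:
a = 1: 1+7=8, 1+10=11
a = 3: 3+7=10, 3+10=0
a = 6: 6+7=0, 6+10=3
a = 8: 8+7=2, 8+10=5
a = 9: 9+7=3, 9+10=6
A + B = {0, 2, 3, 5, 6, 8, 10, 11}, so |A + B| = 8.
Verify: 8 ≥ 6? Yes ✓.

CD lower bound = 6, actual |A + B| = 8.


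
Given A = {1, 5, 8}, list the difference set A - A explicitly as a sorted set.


A - A = {a - a' : a, a' ∈ A}.
Compute a - a' for each ordered pair (a, a'):
a = 1: 1-1=0, 1-5=-4, 1-8=-7
a = 5: 5-1=4, 5-5=0, 5-8=-3
a = 8: 8-1=7, 8-5=3, 8-8=0
Collecting distinct values (and noting 0 appears from a-a):
A - A = {-7, -4, -3, 0, 3, 4, 7}
|A - A| = 7

A - A = {-7, -4, -3, 0, 3, 4, 7}


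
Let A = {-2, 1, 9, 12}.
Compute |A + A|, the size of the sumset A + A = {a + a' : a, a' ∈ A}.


A + A = {a + a' : a, a' ∈ A}; |A| = 4.
General bounds: 2|A| - 1 ≤ |A + A| ≤ |A|(|A|+1)/2, i.e. 7 ≤ |A + A| ≤ 10.
Lower bound 2|A|-1 is attained iff A is an arithmetic progression.
Enumerate sums a + a' for a ≤ a' (symmetric, so this suffices):
a = -2: -2+-2=-4, -2+1=-1, -2+9=7, -2+12=10
a = 1: 1+1=2, 1+9=10, 1+12=13
a = 9: 9+9=18, 9+12=21
a = 12: 12+12=24
Distinct sums: {-4, -1, 2, 7, 10, 13, 18, 21, 24}
|A + A| = 9

|A + A| = 9


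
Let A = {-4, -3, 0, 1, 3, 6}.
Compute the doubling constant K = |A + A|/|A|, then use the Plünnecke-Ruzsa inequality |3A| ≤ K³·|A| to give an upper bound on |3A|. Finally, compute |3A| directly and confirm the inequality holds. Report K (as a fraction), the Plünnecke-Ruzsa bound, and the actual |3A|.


|A| = 6.
Step 1: Compute A + A by enumerating all 36 pairs.
A + A = {-8, -7, -6, -4, -3, -2, -1, 0, 1, 2, 3, 4, 6, 7, 9, 12}, so |A + A| = 16.
Step 2: Doubling constant K = |A + A|/|A| = 16/6 = 16/6 ≈ 2.6667.
Step 3: Plünnecke-Ruzsa gives |3A| ≤ K³·|A| = (2.6667)³ · 6 ≈ 113.7778.
Step 4: Compute 3A = A + A + A directly by enumerating all triples (a,b,c) ∈ A³; |3A| = 27.
Step 5: Check 27 ≤ 113.7778? Yes ✓.

K = 16/6, Plünnecke-Ruzsa bound K³|A| ≈ 113.7778, |3A| = 27, inequality holds.


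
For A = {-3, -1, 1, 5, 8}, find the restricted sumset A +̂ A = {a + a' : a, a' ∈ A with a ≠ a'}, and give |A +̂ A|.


Restricted sumset: A +̂ A = {a + a' : a ∈ A, a' ∈ A, a ≠ a'}.
Equivalently, take A + A and drop any sum 2a that is achievable ONLY as a + a for a ∈ A (i.e. sums representable only with equal summands).
Enumerate pairs (a, a') with a < a' (symmetric, so each unordered pair gives one sum; this covers all a ≠ a'):
  -3 + -1 = -4
  -3 + 1 = -2
  -3 + 5 = 2
  -3 + 8 = 5
  -1 + 1 = 0
  -1 + 5 = 4
  -1 + 8 = 7
  1 + 5 = 6
  1 + 8 = 9
  5 + 8 = 13
Collected distinct sums: {-4, -2, 0, 2, 4, 5, 6, 7, 9, 13}
|A +̂ A| = 10
(Reference bound: |A +̂ A| ≥ 2|A| - 3 for |A| ≥ 2, with |A| = 5 giving ≥ 7.)

|A +̂ A| = 10


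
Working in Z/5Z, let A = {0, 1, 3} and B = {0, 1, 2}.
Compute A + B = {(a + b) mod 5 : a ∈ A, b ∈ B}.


Work in Z/5Z: reduce every sum a + b modulo 5.
Enumerate all 9 pairs:
a = 0: 0+0=0, 0+1=1, 0+2=2
a = 1: 1+0=1, 1+1=2, 1+2=3
a = 3: 3+0=3, 3+1=4, 3+2=0
Distinct residues collected: {0, 1, 2, 3, 4}
|A + B| = 5 (out of 5 total residues).

A + B = {0, 1, 2, 3, 4}


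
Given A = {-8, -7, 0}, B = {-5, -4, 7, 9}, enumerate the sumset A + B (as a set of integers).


A + B = {a + b : a ∈ A, b ∈ B}.
Enumerate all |A|·|B| = 3·4 = 12 pairs (a, b) and collect distinct sums.
a = -8: -8+-5=-13, -8+-4=-12, -8+7=-1, -8+9=1
a = -7: -7+-5=-12, -7+-4=-11, -7+7=0, -7+9=2
a = 0: 0+-5=-5, 0+-4=-4, 0+7=7, 0+9=9
Collecting distinct sums: A + B = {-13, -12, -11, -5, -4, -1, 0, 1, 2, 7, 9}
|A + B| = 11

A + B = {-13, -12, -11, -5, -4, -1, 0, 1, 2, 7, 9}


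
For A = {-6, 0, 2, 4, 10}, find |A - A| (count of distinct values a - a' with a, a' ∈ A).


A - A = {a - a' : a, a' ∈ A}; |A| = 5.
Bounds: 2|A|-1 ≤ |A - A| ≤ |A|² - |A| + 1, i.e. 9 ≤ |A - A| ≤ 21.
Note: 0 ∈ A - A always (from a - a). The set is symmetric: if d ∈ A - A then -d ∈ A - A.
Enumerate nonzero differences d = a - a' with a > a' (then include -d):
Positive differences: {2, 4, 6, 8, 10, 16}
Full difference set: {0} ∪ (positive diffs) ∪ (negative diffs).
|A - A| = 1 + 2·6 = 13 (matches direct enumeration: 13).

|A - A| = 13


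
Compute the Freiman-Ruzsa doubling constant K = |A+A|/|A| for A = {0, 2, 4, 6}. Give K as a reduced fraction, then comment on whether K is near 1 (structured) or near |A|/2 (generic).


|A| = 4.
Compute A + A by enumerating all 16 pairs.
A + A = {0, 2, 4, 6, 8, 10, 12}, so |A + A| = 7.
K = |A + A| / |A| = 7/4 (already in lowest terms) ≈ 1.7500.
Reference: AP of size 4 gives K = 7/4 ≈ 1.7500; a fully generic set of size 4 gives K ≈ 2.5000.

|A| = 4, |A + A| = 7, K = 7/4.


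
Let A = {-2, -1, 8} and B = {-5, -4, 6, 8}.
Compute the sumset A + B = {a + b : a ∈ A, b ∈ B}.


A + B = {a + b : a ∈ A, b ∈ B}.
Enumerate all |A|·|B| = 3·4 = 12 pairs (a, b) and collect distinct sums.
a = -2: -2+-5=-7, -2+-4=-6, -2+6=4, -2+8=6
a = -1: -1+-5=-6, -1+-4=-5, -1+6=5, -1+8=7
a = 8: 8+-5=3, 8+-4=4, 8+6=14, 8+8=16
Collecting distinct sums: A + B = {-7, -6, -5, 3, 4, 5, 6, 7, 14, 16}
|A + B| = 10

A + B = {-7, -6, -5, 3, 4, 5, 6, 7, 14, 16}


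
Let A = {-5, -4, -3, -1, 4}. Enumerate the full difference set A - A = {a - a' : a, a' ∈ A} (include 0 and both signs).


A - A = {a - a' : a, a' ∈ A}.
Compute a - a' for each ordered pair (a, a'):
a = -5: -5--5=0, -5--4=-1, -5--3=-2, -5--1=-4, -5-4=-9
a = -4: -4--5=1, -4--4=0, -4--3=-1, -4--1=-3, -4-4=-8
a = -3: -3--5=2, -3--4=1, -3--3=0, -3--1=-2, -3-4=-7
a = -1: -1--5=4, -1--4=3, -1--3=2, -1--1=0, -1-4=-5
a = 4: 4--5=9, 4--4=8, 4--3=7, 4--1=5, 4-4=0
Collecting distinct values (and noting 0 appears from a-a):
A - A = {-9, -8, -7, -5, -4, -3, -2, -1, 0, 1, 2, 3, 4, 5, 7, 8, 9}
|A - A| = 17

A - A = {-9, -8, -7, -5, -4, -3, -2, -1, 0, 1, 2, 3, 4, 5, 7, 8, 9}


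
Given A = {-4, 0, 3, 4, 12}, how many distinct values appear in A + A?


A + A = {a + a' : a, a' ∈ A}; |A| = 5.
General bounds: 2|A| - 1 ≤ |A + A| ≤ |A|(|A|+1)/2, i.e. 9 ≤ |A + A| ≤ 15.
Lower bound 2|A|-1 is attained iff A is an arithmetic progression.
Enumerate sums a + a' for a ≤ a' (symmetric, so this suffices):
a = -4: -4+-4=-8, -4+0=-4, -4+3=-1, -4+4=0, -4+12=8
a = 0: 0+0=0, 0+3=3, 0+4=4, 0+12=12
a = 3: 3+3=6, 3+4=7, 3+12=15
a = 4: 4+4=8, 4+12=16
a = 12: 12+12=24
Distinct sums: {-8, -4, -1, 0, 3, 4, 6, 7, 8, 12, 15, 16, 24}
|A + A| = 13

|A + A| = 13


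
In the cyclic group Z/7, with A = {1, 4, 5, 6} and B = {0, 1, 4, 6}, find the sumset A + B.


Work in Z/7Z: reduce every sum a + b modulo 7.
Enumerate all 16 pairs:
a = 1: 1+0=1, 1+1=2, 1+4=5, 1+6=0
a = 4: 4+0=4, 4+1=5, 4+4=1, 4+6=3
a = 5: 5+0=5, 5+1=6, 5+4=2, 5+6=4
a = 6: 6+0=6, 6+1=0, 6+4=3, 6+6=5
Distinct residues collected: {0, 1, 2, 3, 4, 5, 6}
|A + B| = 7 (out of 7 total residues).

A + B = {0, 1, 2, 3, 4, 5, 6}


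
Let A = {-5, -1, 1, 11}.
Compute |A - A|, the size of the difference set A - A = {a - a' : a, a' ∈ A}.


A - A = {a - a' : a, a' ∈ A}; |A| = 4.
Bounds: 2|A|-1 ≤ |A - A| ≤ |A|² - |A| + 1, i.e. 7 ≤ |A - A| ≤ 13.
Note: 0 ∈ A - A always (from a - a). The set is symmetric: if d ∈ A - A then -d ∈ A - A.
Enumerate nonzero differences d = a - a' with a > a' (then include -d):
Positive differences: {2, 4, 6, 10, 12, 16}
Full difference set: {0} ∪ (positive diffs) ∪ (negative diffs).
|A - A| = 1 + 2·6 = 13 (matches direct enumeration: 13).

|A - A| = 13


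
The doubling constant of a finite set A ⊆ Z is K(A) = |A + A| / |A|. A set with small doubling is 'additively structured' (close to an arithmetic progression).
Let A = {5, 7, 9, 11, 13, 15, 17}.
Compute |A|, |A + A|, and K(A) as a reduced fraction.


|A| = 7.
Compute A + A by enumerating all 49 pairs.
A + A = {10, 12, 14, 16, 18, 20, 22, 24, 26, 28, 30, 32, 34}, so |A + A| = 13.
K = |A + A| / |A| = 13/7 (already in lowest terms) ≈ 1.8571.
Reference: AP of size 7 gives K = 13/7 ≈ 1.8571; a fully generic set of size 7 gives K ≈ 4.0000.

|A| = 7, |A + A| = 13, K = 13/7.


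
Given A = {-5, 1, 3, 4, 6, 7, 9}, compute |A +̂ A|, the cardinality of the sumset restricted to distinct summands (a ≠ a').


Restricted sumset: A +̂ A = {a + a' : a ∈ A, a' ∈ A, a ≠ a'}.
Equivalently, take A + A and drop any sum 2a that is achievable ONLY as a + a for a ∈ A (i.e. sums representable only with equal summands).
Enumerate pairs (a, a') with a < a' (symmetric, so each unordered pair gives one sum; this covers all a ≠ a'):
  -5 + 1 = -4
  -5 + 3 = -2
  -5 + 4 = -1
  -5 + 6 = 1
  -5 + 7 = 2
  -5 + 9 = 4
  1 + 3 = 4
  1 + 4 = 5
  1 + 6 = 7
  1 + 7 = 8
  1 + 9 = 10
  3 + 4 = 7
  3 + 6 = 9
  3 + 7 = 10
  3 + 9 = 12
  4 + 6 = 10
  4 + 7 = 11
  4 + 9 = 13
  6 + 7 = 13
  6 + 9 = 15
  7 + 9 = 16
Collected distinct sums: {-4, -2, -1, 1, 2, 4, 5, 7, 8, 9, 10, 11, 12, 13, 15, 16}
|A +̂ A| = 16
(Reference bound: |A +̂ A| ≥ 2|A| - 3 for |A| ≥ 2, with |A| = 7 giving ≥ 11.)

|A +̂ A| = 16


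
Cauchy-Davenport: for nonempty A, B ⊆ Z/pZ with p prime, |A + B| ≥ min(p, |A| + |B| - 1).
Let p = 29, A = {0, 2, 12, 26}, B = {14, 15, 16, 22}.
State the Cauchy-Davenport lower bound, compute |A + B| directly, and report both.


Cauchy-Davenport: |A + B| ≥ min(p, |A| + |B| - 1) for A, B nonempty in Z/pZ.
|A| = 4, |B| = 4, p = 29.
CD lower bound = min(29, 4 + 4 - 1) = min(29, 7) = 7.
Compute A + B mod 29 directly:
a = 0: 0+14=14, 0+15=15, 0+16=16, 0+22=22
a = 2: 2+14=16, 2+15=17, 2+16=18, 2+22=24
a = 12: 12+14=26, 12+15=27, 12+16=28, 12+22=5
a = 26: 26+14=11, 26+15=12, 26+16=13, 26+22=19
A + B = {5, 11, 12, 13, 14, 15, 16, 17, 18, 19, 22, 24, 26, 27, 28}, so |A + B| = 15.
Verify: 15 ≥ 7? Yes ✓.

CD lower bound = 7, actual |A + B| = 15.


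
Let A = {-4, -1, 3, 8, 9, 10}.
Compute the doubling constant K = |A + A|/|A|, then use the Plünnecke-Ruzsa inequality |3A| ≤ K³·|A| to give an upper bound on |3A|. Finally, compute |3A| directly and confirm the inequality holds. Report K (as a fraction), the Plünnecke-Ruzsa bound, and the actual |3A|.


|A| = 6.
Step 1: Compute A + A by enumerating all 36 pairs.
A + A = {-8, -5, -2, -1, 2, 4, 5, 6, 7, 8, 9, 11, 12, 13, 16, 17, 18, 19, 20}, so |A + A| = 19.
Step 2: Doubling constant K = |A + A|/|A| = 19/6 = 19/6 ≈ 3.1667.
Step 3: Plünnecke-Ruzsa gives |3A| ≤ K³·|A| = (3.1667)³ · 6 ≈ 190.5278.
Step 4: Compute 3A = A + A + A directly by enumerating all triples (a,b,c) ∈ A³; |3A| = 37.
Step 5: Check 37 ≤ 190.5278? Yes ✓.

K = 19/6, Plünnecke-Ruzsa bound K³|A| ≈ 190.5278, |3A| = 37, inequality holds.


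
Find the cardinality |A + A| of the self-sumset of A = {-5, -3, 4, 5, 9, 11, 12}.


A + A = {a + a' : a, a' ∈ A}; |A| = 7.
General bounds: 2|A| - 1 ≤ |A + A| ≤ |A|(|A|+1)/2, i.e. 13 ≤ |A + A| ≤ 28.
Lower bound 2|A|-1 is attained iff A is an arithmetic progression.
Enumerate sums a + a' for a ≤ a' (symmetric, so this suffices):
a = -5: -5+-5=-10, -5+-3=-8, -5+4=-1, -5+5=0, -5+9=4, -5+11=6, -5+12=7
a = -3: -3+-3=-6, -3+4=1, -3+5=2, -3+9=6, -3+11=8, -3+12=9
a = 4: 4+4=8, 4+5=9, 4+9=13, 4+11=15, 4+12=16
a = 5: 5+5=10, 5+9=14, 5+11=16, 5+12=17
a = 9: 9+9=18, 9+11=20, 9+12=21
a = 11: 11+11=22, 11+12=23
a = 12: 12+12=24
Distinct sums: {-10, -8, -6, -1, 0, 1, 2, 4, 6, 7, 8, 9, 10, 13, 14, 15, 16, 17, 18, 20, 21, 22, 23, 24}
|A + A| = 24

|A + A| = 24


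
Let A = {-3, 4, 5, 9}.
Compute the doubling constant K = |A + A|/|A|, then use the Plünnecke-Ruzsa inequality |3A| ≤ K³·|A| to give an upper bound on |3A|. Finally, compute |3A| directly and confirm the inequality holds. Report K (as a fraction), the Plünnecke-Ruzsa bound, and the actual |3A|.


|A| = 4.
Step 1: Compute A + A by enumerating all 16 pairs.
A + A = {-6, 1, 2, 6, 8, 9, 10, 13, 14, 18}, so |A + A| = 10.
Step 2: Doubling constant K = |A + A|/|A| = 10/4 = 10/4 ≈ 2.5000.
Step 3: Plünnecke-Ruzsa gives |3A| ≤ K³·|A| = (2.5000)³ · 4 ≈ 62.5000.
Step 4: Compute 3A = A + A + A directly by enumerating all triples (a,b,c) ∈ A³; |3A| = 19.
Step 5: Check 19 ≤ 62.5000? Yes ✓.

K = 10/4, Plünnecke-Ruzsa bound K³|A| ≈ 62.5000, |3A| = 19, inequality holds.


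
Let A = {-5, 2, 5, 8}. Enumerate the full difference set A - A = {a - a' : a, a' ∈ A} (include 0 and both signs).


A - A = {a - a' : a, a' ∈ A}.
Compute a - a' for each ordered pair (a, a'):
a = -5: -5--5=0, -5-2=-7, -5-5=-10, -5-8=-13
a = 2: 2--5=7, 2-2=0, 2-5=-3, 2-8=-6
a = 5: 5--5=10, 5-2=3, 5-5=0, 5-8=-3
a = 8: 8--5=13, 8-2=6, 8-5=3, 8-8=0
Collecting distinct values (and noting 0 appears from a-a):
A - A = {-13, -10, -7, -6, -3, 0, 3, 6, 7, 10, 13}
|A - A| = 11

A - A = {-13, -10, -7, -6, -3, 0, 3, 6, 7, 10, 13}


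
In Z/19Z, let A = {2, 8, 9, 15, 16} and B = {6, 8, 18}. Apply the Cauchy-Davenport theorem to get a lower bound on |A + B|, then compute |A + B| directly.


Cauchy-Davenport: |A + B| ≥ min(p, |A| + |B| - 1) for A, B nonempty in Z/pZ.
|A| = 5, |B| = 3, p = 19.
CD lower bound = min(19, 5 + 3 - 1) = min(19, 7) = 7.
Compute A + B mod 19 directly:
a = 2: 2+6=8, 2+8=10, 2+18=1
a = 8: 8+6=14, 8+8=16, 8+18=7
a = 9: 9+6=15, 9+8=17, 9+18=8
a = 15: 15+6=2, 15+8=4, 15+18=14
a = 16: 16+6=3, 16+8=5, 16+18=15
A + B = {1, 2, 3, 4, 5, 7, 8, 10, 14, 15, 16, 17}, so |A + B| = 12.
Verify: 12 ≥ 7? Yes ✓.

CD lower bound = 7, actual |A + B| = 12.


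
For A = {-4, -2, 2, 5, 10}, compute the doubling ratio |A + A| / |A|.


|A| = 5.
Compute A + A by enumerating all 25 pairs.
A + A = {-8, -6, -4, -2, 0, 1, 3, 4, 6, 7, 8, 10, 12, 15, 20}, so |A + A| = 15.
K = |A + A| / |A| = 15/5 = 3/1 ≈ 3.0000.
Reference: AP of size 5 gives K = 9/5 ≈ 1.8000; a fully generic set of size 5 gives K ≈ 3.0000.

|A| = 5, |A + A| = 15, K = 15/5 = 3/1.


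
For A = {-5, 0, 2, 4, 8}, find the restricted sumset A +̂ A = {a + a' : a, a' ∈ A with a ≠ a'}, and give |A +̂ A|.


Restricted sumset: A +̂ A = {a + a' : a ∈ A, a' ∈ A, a ≠ a'}.
Equivalently, take A + A and drop any sum 2a that is achievable ONLY as a + a for a ∈ A (i.e. sums representable only with equal summands).
Enumerate pairs (a, a') with a < a' (symmetric, so each unordered pair gives one sum; this covers all a ≠ a'):
  -5 + 0 = -5
  -5 + 2 = -3
  -5 + 4 = -1
  -5 + 8 = 3
  0 + 2 = 2
  0 + 4 = 4
  0 + 8 = 8
  2 + 4 = 6
  2 + 8 = 10
  4 + 8 = 12
Collected distinct sums: {-5, -3, -1, 2, 3, 4, 6, 8, 10, 12}
|A +̂ A| = 10
(Reference bound: |A +̂ A| ≥ 2|A| - 3 for |A| ≥ 2, with |A| = 5 giving ≥ 7.)

|A +̂ A| = 10


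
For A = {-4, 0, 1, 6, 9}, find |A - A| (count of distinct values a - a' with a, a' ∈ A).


A - A = {a - a' : a, a' ∈ A}; |A| = 5.
Bounds: 2|A|-1 ≤ |A - A| ≤ |A|² - |A| + 1, i.e. 9 ≤ |A - A| ≤ 21.
Note: 0 ∈ A - A always (from a - a). The set is symmetric: if d ∈ A - A then -d ∈ A - A.
Enumerate nonzero differences d = a - a' with a > a' (then include -d):
Positive differences: {1, 3, 4, 5, 6, 8, 9, 10, 13}
Full difference set: {0} ∪ (positive diffs) ∪ (negative diffs).
|A - A| = 1 + 2·9 = 19 (matches direct enumeration: 19).

|A - A| = 19


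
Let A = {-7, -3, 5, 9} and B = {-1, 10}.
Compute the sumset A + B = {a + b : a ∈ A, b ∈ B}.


A + B = {a + b : a ∈ A, b ∈ B}.
Enumerate all |A|·|B| = 4·2 = 8 pairs (a, b) and collect distinct sums.
a = -7: -7+-1=-8, -7+10=3
a = -3: -3+-1=-4, -3+10=7
a = 5: 5+-1=4, 5+10=15
a = 9: 9+-1=8, 9+10=19
Collecting distinct sums: A + B = {-8, -4, 3, 4, 7, 8, 15, 19}
|A + B| = 8

A + B = {-8, -4, 3, 4, 7, 8, 15, 19}


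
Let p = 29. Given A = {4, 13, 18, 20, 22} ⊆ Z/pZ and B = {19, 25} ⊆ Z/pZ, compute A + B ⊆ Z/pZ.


Work in Z/29Z: reduce every sum a + b modulo 29.
Enumerate all 10 pairs:
a = 4: 4+19=23, 4+25=0
a = 13: 13+19=3, 13+25=9
a = 18: 18+19=8, 18+25=14
a = 20: 20+19=10, 20+25=16
a = 22: 22+19=12, 22+25=18
Distinct residues collected: {0, 3, 8, 9, 10, 12, 14, 16, 18, 23}
|A + B| = 10 (out of 29 total residues).

A + B = {0, 3, 8, 9, 10, 12, 14, 16, 18, 23}


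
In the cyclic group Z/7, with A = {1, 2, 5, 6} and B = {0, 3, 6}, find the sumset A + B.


Work in Z/7Z: reduce every sum a + b modulo 7.
Enumerate all 12 pairs:
a = 1: 1+0=1, 1+3=4, 1+6=0
a = 2: 2+0=2, 2+3=5, 2+6=1
a = 5: 5+0=5, 5+3=1, 5+6=4
a = 6: 6+0=6, 6+3=2, 6+6=5
Distinct residues collected: {0, 1, 2, 4, 5, 6}
|A + B| = 6 (out of 7 total residues).

A + B = {0, 1, 2, 4, 5, 6}


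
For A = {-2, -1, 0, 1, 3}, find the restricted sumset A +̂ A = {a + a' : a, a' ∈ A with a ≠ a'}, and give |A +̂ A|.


Restricted sumset: A +̂ A = {a + a' : a ∈ A, a' ∈ A, a ≠ a'}.
Equivalently, take A + A and drop any sum 2a that is achievable ONLY as a + a for a ∈ A (i.e. sums representable only with equal summands).
Enumerate pairs (a, a') with a < a' (symmetric, so each unordered pair gives one sum; this covers all a ≠ a'):
  -2 + -1 = -3
  -2 + 0 = -2
  -2 + 1 = -1
  -2 + 3 = 1
  -1 + 0 = -1
  -1 + 1 = 0
  -1 + 3 = 2
  0 + 1 = 1
  0 + 3 = 3
  1 + 3 = 4
Collected distinct sums: {-3, -2, -1, 0, 1, 2, 3, 4}
|A +̂ A| = 8
(Reference bound: |A +̂ A| ≥ 2|A| - 3 for |A| ≥ 2, with |A| = 5 giving ≥ 7.)

|A +̂ A| = 8
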